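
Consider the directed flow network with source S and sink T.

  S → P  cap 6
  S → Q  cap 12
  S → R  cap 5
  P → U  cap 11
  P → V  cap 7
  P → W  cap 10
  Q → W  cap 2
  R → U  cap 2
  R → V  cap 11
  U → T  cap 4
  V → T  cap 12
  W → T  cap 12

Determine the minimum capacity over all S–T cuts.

13

Augment S→P→U→T: bottleneck 4, flow now 4.
Augment S→P→V→T: bottleneck 2, flow now 6.
Augment S→Q→W→T: bottleneck 2, flow now 8.
Augment S→R→V→T: bottleneck 5, flow now 13.
No augmenting path remains; maximum flow = 13.
By max-flow min-cut, the minimum cut capacity equals the max flow.
In the residual graph, reachable from S: {S, Q}.
Min-cut edges: S→P (6), S→R (5), Q→W (2); capacity 6 + 5 + 2 = 13.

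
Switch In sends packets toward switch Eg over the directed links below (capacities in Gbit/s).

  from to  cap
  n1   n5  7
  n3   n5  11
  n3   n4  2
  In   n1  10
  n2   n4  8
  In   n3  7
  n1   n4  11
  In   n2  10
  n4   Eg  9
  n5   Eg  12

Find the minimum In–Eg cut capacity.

21

Augment In→n1→n4→Eg: bottleneck 9, flow now 9.
Augment In→n1→n5→Eg: bottleneck 1, flow now 10.
Augment In→n3→n5→Eg: bottleneck 7, flow now 17.
Augment In→n2→n4→n1→n5→Eg: bottleneck 4, flow now 21. (uses reverse residual edge)
No augmenting path remains; maximum flow = 21.
By max-flow min-cut, the minimum cut capacity equals the max flow.
In the residual graph, reachable from In: {In, n1, n2, n3, n4, n5}.
Min-cut edges: n4→Eg (9), n5→Eg (12); capacity 9 + 12 = 21.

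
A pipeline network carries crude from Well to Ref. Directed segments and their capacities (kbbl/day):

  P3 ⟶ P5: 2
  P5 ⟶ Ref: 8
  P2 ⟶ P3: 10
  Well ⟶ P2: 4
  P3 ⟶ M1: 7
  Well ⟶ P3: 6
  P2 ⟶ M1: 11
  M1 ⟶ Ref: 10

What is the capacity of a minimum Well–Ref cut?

Augment Well→P3→M1→Ref: bottleneck 6, flow now 6.
Augment Well→P2→M1→Ref: bottleneck 4, flow now 10.
No augmenting path remains; maximum flow = 10.
By max-flow min-cut, the minimum cut capacity equals the max flow.
In the residual graph, reachable from Well: {Well}.
Min-cut edges: Well→P3 (6), Well→P2 (4); capacity 6 + 4 = 10.

10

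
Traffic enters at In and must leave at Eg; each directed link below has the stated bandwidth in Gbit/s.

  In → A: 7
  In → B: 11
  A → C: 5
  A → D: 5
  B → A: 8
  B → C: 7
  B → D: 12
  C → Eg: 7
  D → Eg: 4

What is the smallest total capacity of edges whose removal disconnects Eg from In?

11

Augment In→A→C→Eg: bottleneck 5, flow now 5.
Augment In→A→D→Eg: bottleneck 2, flow now 7.
Augment In→B→C→Eg: bottleneck 2, flow now 9.
Augment In→B→D→Eg: bottleneck 2, flow now 11.
No augmenting path remains; maximum flow = 11.
By max-flow min-cut, the minimum cut capacity equals the max flow.
In the residual graph, reachable from In: {In, A, B, C, D}.
Min-cut edges: C→Eg (7), D→Eg (4); capacity 7 + 4 = 11.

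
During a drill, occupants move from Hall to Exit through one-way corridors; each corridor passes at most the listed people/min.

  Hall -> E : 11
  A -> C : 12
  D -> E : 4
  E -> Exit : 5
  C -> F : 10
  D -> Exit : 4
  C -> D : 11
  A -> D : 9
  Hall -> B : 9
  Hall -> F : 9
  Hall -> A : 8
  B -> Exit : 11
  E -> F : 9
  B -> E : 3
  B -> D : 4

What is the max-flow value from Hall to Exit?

18

Augment Hall→B→Exit: bottleneck 9, flow now 9.
Augment Hall→E→Exit: bottleneck 5, flow now 14.
Augment Hall→A→D→Exit: bottleneck 4, flow now 18.
No augmenting path remains; maximum flow = 18.
In the residual graph, reachable from Hall: {Hall, A, C, D, E, F}.
Min-cut edges: Hall→B (9), D→Exit (4), E→Exit (5); capacity 9 + 4 + 5 = 18.
This cut is saturated, so no flow can exceed 18.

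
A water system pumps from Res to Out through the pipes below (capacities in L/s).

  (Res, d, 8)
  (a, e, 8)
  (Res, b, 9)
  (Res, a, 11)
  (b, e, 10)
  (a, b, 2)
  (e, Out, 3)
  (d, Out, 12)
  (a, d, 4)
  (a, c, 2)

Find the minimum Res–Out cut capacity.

Augment Res→d→Out: bottleneck 8, flow now 8.
Augment Res→a→d→Out: bottleneck 4, flow now 12.
Augment Res→a→e→Out: bottleneck 3, flow now 15.
No augmenting path remains; maximum flow = 15.
By max-flow min-cut, the minimum cut capacity equals the max flow.
In the residual graph, reachable from Res: {Res, a, b, c, e}.
Min-cut edges: Res→d (8), a→d (4), e→Out (3); capacity 8 + 4 + 3 = 15.

15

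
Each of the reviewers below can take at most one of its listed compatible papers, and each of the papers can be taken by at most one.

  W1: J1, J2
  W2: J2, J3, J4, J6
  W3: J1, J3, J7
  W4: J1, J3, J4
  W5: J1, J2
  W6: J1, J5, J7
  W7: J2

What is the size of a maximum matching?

Unit-capacity flow: source→left, listed edges, right→sink; max matching = max flow.
Augmenting path W1→J1 (+1); matched 1.
Augmenting path W2→J2 (+1); matched 2.
Augmenting path W3→J3 (+1); matched 3.
Augmenting path W4→J4 (+1); matched 4.
Augmenting path W6→J5 (+1); matched 5.
Augmenting path W5→J2→W2→J6 (+1); matched 6.
No augmenting path remains; maximum matching = 6.
König certificate: {W2, W3, W4, W6, J1, J2} is a vertex cover of size 6 (every listed pair touches it), so no matching can be larger.

6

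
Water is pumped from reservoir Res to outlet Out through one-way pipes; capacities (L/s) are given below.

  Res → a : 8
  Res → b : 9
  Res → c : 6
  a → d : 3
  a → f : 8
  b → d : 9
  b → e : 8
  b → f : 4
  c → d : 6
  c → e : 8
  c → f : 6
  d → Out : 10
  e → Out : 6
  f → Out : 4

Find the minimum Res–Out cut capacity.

20

Augment Res→a→d→Out: bottleneck 3, flow now 3.
Augment Res→a→f→Out: bottleneck 4, flow now 7.
Augment Res→b→d→Out: bottleneck 7, flow now 14.
Augment Res→b→e→Out: bottleneck 2, flow now 16.
Augment Res→c→e→Out: bottleneck 4, flow now 20.
No augmenting path remains; maximum flow = 20.
By max-flow min-cut, the minimum cut capacity equals the max flow.
In the residual graph, reachable from Res: {Res, a, b, c, d, e, f}.
Min-cut edges: d→Out (10), e→Out (6), f→Out (4); capacity 10 + 6 + 4 = 20.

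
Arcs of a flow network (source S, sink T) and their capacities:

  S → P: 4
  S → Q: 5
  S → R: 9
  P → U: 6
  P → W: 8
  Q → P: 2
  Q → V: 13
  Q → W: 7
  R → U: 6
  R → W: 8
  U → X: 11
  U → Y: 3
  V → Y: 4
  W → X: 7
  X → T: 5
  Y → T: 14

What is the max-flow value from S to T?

12

Augment S→P→U→X→T: bottleneck 4, flow now 4.
Augment S→Q→V→Y→T: bottleneck 4, flow now 8.
Augment S→Q→W→X→T: bottleneck 1, flow now 9.
Augment S→R→U→Y→T: bottleneck 3, flow now 12.
No augmenting path remains; maximum flow = 12.
In the residual graph, reachable from S: {S, P, Q, R, U, V, W, X}.
Min-cut edges: U→Y (3), V→Y (4), X→T (5); capacity 3 + 4 + 5 = 12.
This cut is saturated, so no flow can exceed 12.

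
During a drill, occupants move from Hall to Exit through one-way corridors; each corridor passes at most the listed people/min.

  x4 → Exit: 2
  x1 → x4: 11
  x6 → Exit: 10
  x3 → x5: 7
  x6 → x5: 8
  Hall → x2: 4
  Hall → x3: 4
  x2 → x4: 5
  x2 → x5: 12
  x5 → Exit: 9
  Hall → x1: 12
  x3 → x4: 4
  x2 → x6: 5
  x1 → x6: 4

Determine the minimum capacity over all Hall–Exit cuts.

14

Augment Hall→x1→x4→Exit: bottleneck 2, flow now 2.
Augment Hall→x1→x6→Exit: bottleneck 4, flow now 6.
Augment Hall→x2→x5→Exit: bottleneck 4, flow now 10.
Augment Hall→x3→x5→Exit: bottleneck 4, flow now 14.
No augmenting path remains; maximum flow = 14.
By max-flow min-cut, the minimum cut capacity equals the max flow.
In the residual graph, reachable from Hall: {Hall, x1, x4}.
Min-cut edges: Hall→x2 (4), Hall→x3 (4), x1→x6 (4), x4→Exit (2); capacity 4 + 4 + 4 + 2 = 14.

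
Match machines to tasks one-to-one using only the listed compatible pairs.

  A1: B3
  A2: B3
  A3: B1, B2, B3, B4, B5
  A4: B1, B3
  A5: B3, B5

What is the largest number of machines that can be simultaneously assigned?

Unit-capacity flow: source→left, listed edges, right→sink; max matching = max flow.
Augmenting path A1→B3 (+1); matched 1.
Augmenting path A3→B1 (+1); matched 2.
Augmenting path A5→B5 (+1); matched 3.
Augmenting path A4→B1→A3→B2 (+1); matched 4.
No augmenting path remains; maximum matching = 4.
König certificate: {A3, A4, A5, B3} is a vertex cover of size 4 (every listed pair touches it), so no matching can be larger.

4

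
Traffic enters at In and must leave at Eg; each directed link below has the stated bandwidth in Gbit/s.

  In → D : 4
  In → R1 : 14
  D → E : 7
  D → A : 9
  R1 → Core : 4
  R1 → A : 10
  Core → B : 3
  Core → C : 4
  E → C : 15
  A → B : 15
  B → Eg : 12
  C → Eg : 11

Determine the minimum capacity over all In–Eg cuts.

Augment In→D→E→C→Eg: bottleneck 4, flow now 4.
Augment In→R1→Core→B→Eg: bottleneck 3, flow now 7.
Augment In→R1→Core→C→Eg: bottleneck 1, flow now 8.
Augment In→R1→A→B→Eg: bottleneck 9, flow now 17.
Augment In→R1→A→B→Core→C→Eg: bottleneck 1, flow now 18. (uses reverse residual edge)
No augmenting path remains; maximum flow = 18.
By max-flow min-cut, the minimum cut capacity equals the max flow.
In the residual graph, reachable from In: {In}.
Min-cut edges: In→D (4), In→R1 (14); capacity 4 + 14 = 18.

18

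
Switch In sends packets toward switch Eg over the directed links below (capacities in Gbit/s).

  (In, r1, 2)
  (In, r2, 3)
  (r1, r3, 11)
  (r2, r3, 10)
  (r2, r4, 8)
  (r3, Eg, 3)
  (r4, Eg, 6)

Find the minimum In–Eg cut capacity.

Augment In→r1→r3→Eg: bottleneck 2, flow now 2.
Augment In→r2→r3→Eg: bottleneck 1, flow now 3.
Augment In→r2→r4→Eg: bottleneck 2, flow now 5.
No augmenting path remains; maximum flow = 5.
By max-flow min-cut, the minimum cut capacity equals the max flow.
In the residual graph, reachable from In: {In}.
Min-cut edges: In→r1 (2), In→r2 (3); capacity 2 + 3 = 5.

5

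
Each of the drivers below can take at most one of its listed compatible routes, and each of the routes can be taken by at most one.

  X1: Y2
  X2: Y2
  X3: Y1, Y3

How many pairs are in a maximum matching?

Unit-capacity flow: source→left, listed edges, right→sink; max matching = max flow.
Augmenting path X1→Y2 (+1); matched 1.
Augmenting path X3→Y1 (+1); matched 2.
No augmenting path remains; maximum matching = 2.
König certificate: {X3, Y2} is a vertex cover of size 2 (every listed pair touches it), so no matching can be larger.

2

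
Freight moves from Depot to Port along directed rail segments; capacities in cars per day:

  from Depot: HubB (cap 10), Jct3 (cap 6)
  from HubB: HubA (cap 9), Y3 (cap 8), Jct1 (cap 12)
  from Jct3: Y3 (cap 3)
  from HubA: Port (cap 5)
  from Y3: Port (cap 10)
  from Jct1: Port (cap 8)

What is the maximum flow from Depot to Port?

13

Augment Depot→HubB→HubA→Port: bottleneck 5, flow now 5.
Augment Depot→HubB→Y3→Port: bottleneck 5, flow now 10.
Augment Depot→Jct3→Y3→Port: bottleneck 3, flow now 13.
No augmenting path remains; maximum flow = 13.
In the residual graph, reachable from Depot: {Depot, Jct3}.
Min-cut edges: Depot→HubB (10), Jct3→Y3 (3); capacity 10 + 3 = 13.
This cut is saturated, so no flow can exceed 13.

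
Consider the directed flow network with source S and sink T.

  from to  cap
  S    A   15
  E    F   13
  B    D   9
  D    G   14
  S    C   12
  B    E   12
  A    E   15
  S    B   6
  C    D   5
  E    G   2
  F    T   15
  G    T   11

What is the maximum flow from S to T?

24

Augment S→A→E→F→T: bottleneck 13, flow now 13.
Augment S→A→E→G→T: bottleneck 2, flow now 15.
Augment S→B→D→G→T: bottleneck 6, flow now 21.
Augment S→C→D→G→T: bottleneck 3, flow now 24.
No augmenting path remains; maximum flow = 24.
In the residual graph, reachable from S: {S, A, B, C, D, E, G}.
Min-cut edges: E→F (13), G→T (11); capacity 13 + 11 = 24.
This cut is saturated, so no flow can exceed 24.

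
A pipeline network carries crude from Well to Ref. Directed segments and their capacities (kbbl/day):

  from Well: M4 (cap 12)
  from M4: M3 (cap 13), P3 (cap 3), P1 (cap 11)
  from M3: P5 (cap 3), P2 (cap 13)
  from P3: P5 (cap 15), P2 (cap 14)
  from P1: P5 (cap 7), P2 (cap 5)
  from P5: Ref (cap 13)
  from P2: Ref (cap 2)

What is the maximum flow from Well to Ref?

12

Augment Well→M4→M3→P5→Ref: bottleneck 3, flow now 3.
Augment Well→M4→M3→P2→Ref: bottleneck 2, flow now 5.
Augment Well→M4→P3→P5→Ref: bottleneck 3, flow now 8.
Augment Well→M4→P1→P5→Ref: bottleneck 4, flow now 12.
No augmenting path remains; maximum flow = 12.
In the residual graph, reachable from Well: {Well}.
Min-cut edges: Well→M4 (12); capacity 12 = 12.
This cut is saturated, so no flow can exceed 12.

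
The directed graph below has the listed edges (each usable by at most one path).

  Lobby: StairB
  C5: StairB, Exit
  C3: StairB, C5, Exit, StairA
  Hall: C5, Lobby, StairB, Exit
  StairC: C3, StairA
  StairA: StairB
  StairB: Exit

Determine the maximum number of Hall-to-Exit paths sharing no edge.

Assign every edge capacity 1; by Menger, the answer equals the max flow.
Path Hall→Exit (+1); total 1.
Path Hall→C5→Exit (+1); total 2.
Path Hall→StairB→Exit (+1); total 3.
No residual Hall→Exit path; max flow = 3.
Certifying cut of size 3: {Hall→C5, Hall→Exit, StairB→Exit}.

3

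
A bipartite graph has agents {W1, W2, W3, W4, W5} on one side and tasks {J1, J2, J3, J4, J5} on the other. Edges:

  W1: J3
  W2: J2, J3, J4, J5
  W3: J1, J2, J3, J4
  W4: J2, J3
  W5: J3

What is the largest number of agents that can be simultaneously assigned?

4

Unit-capacity flow: source→left, listed edges, right→sink; max matching = max flow.
Augmenting path W1→J3 (+1); matched 1.
Augmenting path W2→J2 (+1); matched 2.
Augmenting path W3→J1 (+1); matched 3.
Augmenting path W4→J2→W2→J4 (+1); matched 4.
No augmenting path remains; maximum matching = 4.
König certificate: {W2, W3, W4, J3} is a vertex cover of size 4 (every listed pair touches it), so no matching can be larger.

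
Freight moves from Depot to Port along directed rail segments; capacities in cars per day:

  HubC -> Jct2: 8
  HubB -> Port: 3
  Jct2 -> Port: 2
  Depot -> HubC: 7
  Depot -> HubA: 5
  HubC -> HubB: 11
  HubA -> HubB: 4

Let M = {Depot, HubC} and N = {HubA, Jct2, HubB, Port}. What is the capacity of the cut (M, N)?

Edges leaving {Depot, HubC}: Depot→HubA (5), HubC→Jct2 (8), HubC→HubB (11).
Cut capacity = 5 + 8 + 11 = 24.

24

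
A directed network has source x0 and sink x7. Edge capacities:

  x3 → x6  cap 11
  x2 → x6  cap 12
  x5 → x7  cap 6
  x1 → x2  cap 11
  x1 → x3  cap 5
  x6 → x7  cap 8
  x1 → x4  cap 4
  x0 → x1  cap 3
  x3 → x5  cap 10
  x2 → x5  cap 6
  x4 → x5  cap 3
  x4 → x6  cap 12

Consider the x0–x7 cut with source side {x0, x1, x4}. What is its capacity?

31

Edges leaving {x0, x1, x4}: x1→x2 (11), x1→x3 (5), x4→x5 (3), x4→x6 (12).
Cut capacity = 11 + 5 + 3 + 12 = 31.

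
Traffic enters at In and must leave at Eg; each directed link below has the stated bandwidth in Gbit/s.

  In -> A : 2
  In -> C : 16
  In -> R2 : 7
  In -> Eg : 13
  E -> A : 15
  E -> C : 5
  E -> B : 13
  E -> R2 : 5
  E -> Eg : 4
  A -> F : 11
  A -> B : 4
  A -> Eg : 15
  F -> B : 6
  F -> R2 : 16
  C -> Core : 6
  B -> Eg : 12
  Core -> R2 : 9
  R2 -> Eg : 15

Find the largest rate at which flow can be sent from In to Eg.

Augment In→Eg: bottleneck 13, flow now 13.
Augment In→A→Eg: bottleneck 2, flow now 15.
Augment In→R2→Eg: bottleneck 7, flow now 22.
Augment In→C→Core→R2→Eg: bottleneck 6, flow now 28.
No augmenting path remains; maximum flow = 28.
In the residual graph, reachable from In: {In, C}.
Min-cut edges: In→A (2), In→R2 (7), In→Eg (13), C→Core (6); capacity 2 + 7 + 13 + 6 = 28.
This cut is saturated, so no flow can exceed 28.

28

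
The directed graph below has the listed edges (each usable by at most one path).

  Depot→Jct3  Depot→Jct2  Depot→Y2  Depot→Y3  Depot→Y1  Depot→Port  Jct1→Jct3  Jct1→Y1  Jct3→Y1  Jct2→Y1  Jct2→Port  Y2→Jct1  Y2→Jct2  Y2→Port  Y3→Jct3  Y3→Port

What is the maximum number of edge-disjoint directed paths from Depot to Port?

4

Assign every edge capacity 1; by Menger, the answer equals the max flow.
Path Depot→Port (+1); total 1.
Path Depot→Jct2→Port (+1); total 2.
Path Depot→Y2→Port (+1); total 3.
Path Depot→Y3→Port (+1); total 4.
No residual Depot→Port path; max flow = 4.
Certifying cut of size 4: {Depot→Jct2, Depot→Port, Depot→Y2, Depot→Y3}.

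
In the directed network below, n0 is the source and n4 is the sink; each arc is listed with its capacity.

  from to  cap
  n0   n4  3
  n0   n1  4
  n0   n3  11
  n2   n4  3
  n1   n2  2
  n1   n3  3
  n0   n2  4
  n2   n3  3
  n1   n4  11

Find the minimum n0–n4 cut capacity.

Augment n0→n4: bottleneck 3, flow now 3.
Augment n0→n1→n4: bottleneck 4, flow now 7.
Augment n0→n2→n4: bottleneck 3, flow now 10.
No augmenting path remains; maximum flow = 10.
By max-flow min-cut, the minimum cut capacity equals the max flow.
In the residual graph, reachable from n0: {n0, n2, n3}.
Min-cut edges: n0→n1 (4), n0→n4 (3), n2→n4 (3); capacity 4 + 3 + 3 = 10.

10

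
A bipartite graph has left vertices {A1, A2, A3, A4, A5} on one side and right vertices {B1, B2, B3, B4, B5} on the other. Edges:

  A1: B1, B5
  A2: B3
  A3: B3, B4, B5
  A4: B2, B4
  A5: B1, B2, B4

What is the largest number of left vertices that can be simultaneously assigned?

Unit-capacity flow: source→left, listed edges, right→sink; max matching = max flow.
Augmenting path A1→B1 (+1); matched 1.
Augmenting path A2→B3 (+1); matched 2.
Augmenting path A3→B4 (+1); matched 3.
Augmenting path A4→B2 (+1); matched 4.
Augmenting path A5→B1→A1→B5 (+1); matched 5.
No augmenting path remains; maximum matching = 5.
König certificate: {A1, A2, A3, A4, A5} is a vertex cover of size 5 (every listed pair touches it), so no matching can be larger.

5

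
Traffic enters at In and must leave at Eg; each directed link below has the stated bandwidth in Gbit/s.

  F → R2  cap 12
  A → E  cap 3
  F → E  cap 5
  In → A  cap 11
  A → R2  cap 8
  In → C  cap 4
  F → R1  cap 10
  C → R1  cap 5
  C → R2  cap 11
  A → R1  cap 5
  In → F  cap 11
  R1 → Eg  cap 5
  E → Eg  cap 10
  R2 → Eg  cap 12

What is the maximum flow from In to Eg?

Augment In→A→R1→Eg: bottleneck 5, flow now 5.
Augment In→A→R2→Eg: bottleneck 6, flow now 11.
Augment In→C→R2→Eg: bottleneck 4, flow now 15.
Augment In→F→R2→Eg: bottleneck 2, flow now 17.
Augment In→F→E→Eg: bottleneck 5, flow now 22.
Augment In→F→R1→A→E→Eg: bottleneck 3, flow now 25. (uses reverse residual edge)
No augmenting path remains; maximum flow = 25.
In the residual graph, reachable from In: {In, A, C, F, R1, R2}.
Min-cut edges: A→E (3), F→E (5), R1→Eg (5), R2→Eg (12); capacity 3 + 5 + 5 + 12 = 25.
This cut is saturated, so no flow can exceed 25.

25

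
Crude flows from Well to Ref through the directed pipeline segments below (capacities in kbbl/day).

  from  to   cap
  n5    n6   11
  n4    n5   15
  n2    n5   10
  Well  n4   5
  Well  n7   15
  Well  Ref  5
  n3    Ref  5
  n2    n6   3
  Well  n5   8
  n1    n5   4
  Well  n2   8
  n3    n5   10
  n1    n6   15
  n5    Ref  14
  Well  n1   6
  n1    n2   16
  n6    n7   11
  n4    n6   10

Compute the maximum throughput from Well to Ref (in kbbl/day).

19

Augment Well→Ref: bottleneck 5, flow now 5.
Augment Well→n5→Ref: bottleneck 8, flow now 13.
Augment Well→n1→n5→Ref: bottleneck 4, flow now 17.
Augment Well→n2→n5→Ref: bottleneck 2, flow now 19.
No augmenting path remains; maximum flow = 19.
In the residual graph, reachable from Well: {Well, n1, n2, n4, n5, n6, n7}.
Min-cut edges: Well→Ref (5), n5→Ref (14); capacity 5 + 14 = 19.
This cut is saturated, so no flow can exceed 19.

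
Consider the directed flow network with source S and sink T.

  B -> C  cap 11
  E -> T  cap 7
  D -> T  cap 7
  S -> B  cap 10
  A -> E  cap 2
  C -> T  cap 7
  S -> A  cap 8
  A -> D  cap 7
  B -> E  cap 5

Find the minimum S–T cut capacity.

Augment S→A→D→T: bottleneck 7, flow now 7.
Augment S→A→E→T: bottleneck 1, flow now 8.
Augment S→B→C→T: bottleneck 7, flow now 15.
Augment S→B→E→T: bottleneck 3, flow now 18.
No augmenting path remains; maximum flow = 18.
By max-flow min-cut, the minimum cut capacity equals the max flow.
In the residual graph, reachable from S: {S}.
Min-cut edges: S→A (8), S→B (10); capacity 8 + 10 = 18.

18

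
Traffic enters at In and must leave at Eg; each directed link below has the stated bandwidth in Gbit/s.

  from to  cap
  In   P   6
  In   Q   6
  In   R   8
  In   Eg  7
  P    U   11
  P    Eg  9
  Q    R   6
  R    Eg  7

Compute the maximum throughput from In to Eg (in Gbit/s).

20

Augment In→Eg: bottleneck 7, flow now 7.
Augment In→P→Eg: bottleneck 6, flow now 13.
Augment In→R→Eg: bottleneck 7, flow now 20.
No augmenting path remains; maximum flow = 20.
In the residual graph, reachable from In: {In, Q, R}.
Min-cut edges: In→P (6), In→Eg (7), R→Eg (7); capacity 6 + 7 + 7 = 20.
This cut is saturated, so no flow can exceed 20.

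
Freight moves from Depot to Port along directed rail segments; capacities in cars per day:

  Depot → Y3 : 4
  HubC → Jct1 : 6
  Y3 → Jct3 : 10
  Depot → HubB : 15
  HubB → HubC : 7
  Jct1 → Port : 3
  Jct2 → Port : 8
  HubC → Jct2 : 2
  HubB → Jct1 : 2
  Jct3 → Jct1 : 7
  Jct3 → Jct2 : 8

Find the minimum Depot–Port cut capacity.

9

Augment Depot→HubB→Jct1→Port: bottleneck 2, flow now 2.
Augment Depot→Y3→Jct3→Jct2→Port: bottleneck 4, flow now 6.
Augment Depot→HubB→HubC→Jct2→Port: bottleneck 2, flow now 8.
Augment Depot→HubB→HubC→Jct1→Port: bottleneck 1, flow now 9.
No augmenting path remains; maximum flow = 9.
By max-flow min-cut, the minimum cut capacity equals the max flow.
In the residual graph, reachable from Depot: {Depot, HubB, HubC, Jct1}.
Min-cut edges: Depot→Y3 (4), HubC→Jct2 (2), Jct1→Port (3); capacity 4 + 2 + 3 = 9.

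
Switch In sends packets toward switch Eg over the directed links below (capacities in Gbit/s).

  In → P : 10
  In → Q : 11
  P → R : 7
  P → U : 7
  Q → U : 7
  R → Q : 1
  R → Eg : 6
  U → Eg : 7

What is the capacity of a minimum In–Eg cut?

Augment In→P→R→Eg: bottleneck 6, flow now 6.
Augment In→P→U→Eg: bottleneck 4, flow now 10.
Augment In→Q→U→Eg: bottleneck 3, flow now 13.
No augmenting path remains; maximum flow = 13.
By max-flow min-cut, the minimum cut capacity equals the max flow.
In the residual graph, reachable from In: {In, P, Q, R, U}.
Min-cut edges: R→Eg (6), U→Eg (7); capacity 6 + 7 = 13.

13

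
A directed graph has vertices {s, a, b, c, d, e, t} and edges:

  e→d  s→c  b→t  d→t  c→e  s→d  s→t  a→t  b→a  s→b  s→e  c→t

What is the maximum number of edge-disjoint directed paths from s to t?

4

Assign every edge capacity 1; by Menger, the answer equals the max flow.
Path s→t (+1); total 1.
Path s→b→t (+1); total 2.
Path s→c→t (+1); total 3.
Path s→d→t (+1); total 4.
No residual s→t path; max flow = 4.
Certifying cut of size 4: {d→t, s→b, s→c, s→t}.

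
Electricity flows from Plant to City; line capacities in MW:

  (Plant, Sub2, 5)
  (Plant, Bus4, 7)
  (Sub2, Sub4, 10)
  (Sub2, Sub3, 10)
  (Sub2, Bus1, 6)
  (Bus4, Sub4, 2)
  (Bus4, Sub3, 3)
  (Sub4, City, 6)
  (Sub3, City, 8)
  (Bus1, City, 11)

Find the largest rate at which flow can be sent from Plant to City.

Augment Plant→Sub2→Sub4→City: bottleneck 5, flow now 5.
Augment Plant→Bus4→Sub4→City: bottleneck 1, flow now 6.
Augment Plant→Bus4→Sub3→City: bottleneck 3, flow now 9.
Augment Plant→Bus4→Sub4→Sub2→Sub3→City: bottleneck 1, flow now 10. (uses reverse residual edge)
No augmenting path remains; maximum flow = 10.
In the residual graph, reachable from Plant: {Plant, Bus4}.
Min-cut edges: Plant→Sub2 (5), Bus4→Sub4 (2), Bus4→Sub3 (3); capacity 5 + 2 + 3 = 10.
This cut is saturated, so no flow can exceed 10.

10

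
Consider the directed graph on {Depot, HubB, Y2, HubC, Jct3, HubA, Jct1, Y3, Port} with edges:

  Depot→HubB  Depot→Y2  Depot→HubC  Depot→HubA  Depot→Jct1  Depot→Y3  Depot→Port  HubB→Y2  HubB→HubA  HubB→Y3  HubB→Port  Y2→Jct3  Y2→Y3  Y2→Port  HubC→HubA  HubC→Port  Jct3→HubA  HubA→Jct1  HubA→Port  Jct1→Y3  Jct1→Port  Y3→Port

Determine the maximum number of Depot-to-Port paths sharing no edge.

Assign every edge capacity 1; by Menger, the answer equals the max flow.
Path Depot→Port (+1); total 1.
Path Depot→HubB→Port (+1); total 2.
Path Depot→Y2→Port (+1); total 3.
Path Depot→HubC→Port (+1); total 4.
Path Depot→HubA→Port (+1); total 5.
Path Depot→Jct1→Port (+1); total 6.
Path Depot→Y3→Port (+1); total 7.
No residual Depot→Port path; max flow = 7.
Certifying cut of size 7: {Depot→HubA, Depot→HubB, Depot→HubC, Depot→Jct1, Depot→Port, Depot→Y2, Depot→Y3}.

7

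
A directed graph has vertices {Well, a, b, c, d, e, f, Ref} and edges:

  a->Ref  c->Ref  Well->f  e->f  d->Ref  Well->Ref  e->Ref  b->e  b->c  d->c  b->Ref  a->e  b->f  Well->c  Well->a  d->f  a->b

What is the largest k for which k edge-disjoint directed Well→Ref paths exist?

3

Assign every edge capacity 1; by Menger, the answer equals the max flow.
Path Well→Ref (+1); total 1.
Path Well→a→Ref (+1); total 2.
Path Well→c→Ref (+1); total 3.
No residual Well→Ref path; max flow = 3.
Certifying cut of size 3: {Well→Ref, Well→a, Well→c}.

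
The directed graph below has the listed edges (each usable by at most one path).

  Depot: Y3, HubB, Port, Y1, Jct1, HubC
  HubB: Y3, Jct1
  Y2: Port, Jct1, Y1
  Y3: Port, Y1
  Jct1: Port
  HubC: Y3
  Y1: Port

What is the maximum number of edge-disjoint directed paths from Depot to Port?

4

Assign every edge capacity 1; by Menger, the answer equals the max flow.
Path Depot→Port (+1); total 1.
Path Depot→Jct1→Port (+1); total 2.
Path Depot→Y3→Port (+1); total 3.
Path Depot→Y1→Port (+1); total 4.
No residual Depot→Port path; max flow = 4.
Certifying cut of size 4: {Depot→Port, Jct1→Port, Y1→Port, Y3→Port}.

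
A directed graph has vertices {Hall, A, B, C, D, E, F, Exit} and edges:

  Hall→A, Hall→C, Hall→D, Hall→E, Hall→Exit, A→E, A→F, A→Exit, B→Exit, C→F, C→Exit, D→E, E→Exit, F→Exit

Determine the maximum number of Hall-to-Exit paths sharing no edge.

4

Assign every edge capacity 1; by Menger, the answer equals the max flow.
Path Hall→Exit (+1); total 1.
Path Hall→A→Exit (+1); total 2.
Path Hall→C→Exit (+1); total 3.
Path Hall→E→Exit (+1); total 4.
No residual Hall→Exit path; max flow = 4.
Certifying cut of size 4: {E→Exit, Hall→A, Hall→C, Hall→Exit}.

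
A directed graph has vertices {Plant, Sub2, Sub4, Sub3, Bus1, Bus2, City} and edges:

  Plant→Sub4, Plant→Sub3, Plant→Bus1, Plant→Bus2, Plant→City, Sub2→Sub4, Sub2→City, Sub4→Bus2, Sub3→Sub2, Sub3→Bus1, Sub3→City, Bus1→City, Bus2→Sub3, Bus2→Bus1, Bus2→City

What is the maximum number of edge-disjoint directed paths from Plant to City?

5

Assign every edge capacity 1; by Menger, the answer equals the max flow.
Path Plant→City (+1); total 1.
Path Plant→Sub3→City (+1); total 2.
Path Plant→Bus1→City (+1); total 3.
Path Plant→Bus2→City (+1); total 4.
Path Plant→Sub4→Bus2→Sub3→Sub2→City (+1); total 5.
No residual Plant→City path; max flow = 5.
Certifying cut of size 5: {Plant→Bus1, Plant→Bus2, Plant→City, Plant→Sub3, Plant→Sub4}.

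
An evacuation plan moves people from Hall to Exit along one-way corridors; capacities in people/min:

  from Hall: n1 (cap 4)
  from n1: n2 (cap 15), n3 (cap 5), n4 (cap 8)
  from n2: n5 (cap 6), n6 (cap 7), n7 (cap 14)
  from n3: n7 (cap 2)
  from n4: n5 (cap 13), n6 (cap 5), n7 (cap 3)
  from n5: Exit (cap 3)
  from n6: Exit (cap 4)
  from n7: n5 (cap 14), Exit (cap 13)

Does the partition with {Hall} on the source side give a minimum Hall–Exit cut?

Given cut capacity: 4 = 4.
Augment Hall→n1→n2→n5→Exit: bottleneck 3, flow now 3.
Augment Hall→n1→n2→n6→Exit: bottleneck 1, flow now 4.
No augmenting path remains; maximum flow = 4.
Cut capacity 4 equals the max flow, so it is a minimum cut.

Yes — it is a minimum cut (capacity 4).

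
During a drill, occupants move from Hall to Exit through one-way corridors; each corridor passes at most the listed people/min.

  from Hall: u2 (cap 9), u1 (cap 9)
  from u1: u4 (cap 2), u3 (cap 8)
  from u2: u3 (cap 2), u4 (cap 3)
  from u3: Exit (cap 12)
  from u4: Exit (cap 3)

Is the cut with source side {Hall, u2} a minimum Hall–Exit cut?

Given cut capacity: 9 + 2 + 3 = 14.
Augment Hall→u1→u3→Exit: bottleneck 8, flow now 8.
Augment Hall→u1→u4→Exit: bottleneck 1, flow now 9.
Augment Hall→u2→u3→Exit: bottleneck 2, flow now 11.
Augment Hall→u2→u4→Exit: bottleneck 2, flow now 13.
No augmenting path remains; maximum flow = 13.
In the residual graph, reachable from Hall: {Hall, u1, u2, u4}.
Min-cut edges: u1→u3 (8), u2→u3 (2), u4→Exit (3); capacity 8 + 2 + 3 = 13.
Cut capacity 14 exceeds the max flow 13, so it is not minimum.

No — its capacity is 14, but the minimum cut has capacity 13.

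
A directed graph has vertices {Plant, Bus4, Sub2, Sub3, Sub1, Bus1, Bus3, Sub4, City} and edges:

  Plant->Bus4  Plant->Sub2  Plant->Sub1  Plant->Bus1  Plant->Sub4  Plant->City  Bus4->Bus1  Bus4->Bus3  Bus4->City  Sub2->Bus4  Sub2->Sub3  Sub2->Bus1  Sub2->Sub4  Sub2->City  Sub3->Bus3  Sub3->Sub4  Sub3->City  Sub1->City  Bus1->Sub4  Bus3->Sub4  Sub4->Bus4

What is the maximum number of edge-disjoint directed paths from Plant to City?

Assign every edge capacity 1; by Menger, the answer equals the max flow.
Path Plant→City (+1); total 1.
Path Plant→Bus4→City (+1); total 2.
Path Plant→Sub2→City (+1); total 3.
Path Plant→Sub1→City (+1); total 4.
No residual Plant→City path; max flow = 4.
Certifying cut of size 4: {Bus4→City, Plant→City, Plant→Sub1, Plant→Sub2}.

4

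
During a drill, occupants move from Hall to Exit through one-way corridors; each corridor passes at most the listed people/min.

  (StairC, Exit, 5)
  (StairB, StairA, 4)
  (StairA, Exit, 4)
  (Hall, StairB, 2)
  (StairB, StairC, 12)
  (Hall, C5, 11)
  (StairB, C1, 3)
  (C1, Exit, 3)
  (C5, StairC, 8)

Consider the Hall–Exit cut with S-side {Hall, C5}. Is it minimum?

No — its capacity is 10, but the minimum cut has capacity 7.

Given cut capacity: 2 + 8 = 10.
Augment Hall→C5→StairC→Exit: bottleneck 5, flow now 5.
Augment Hall→StairB→C1→Exit: bottleneck 2, flow now 7.
No augmenting path remains; maximum flow = 7.
In the residual graph, reachable from Hall: {Hall, C5, StairC}.
Min-cut edges: Hall→StairB (2), StairC→Exit (5); capacity 2 + 5 = 7.
Cut capacity 10 exceeds the max flow 7, so it is not minimum.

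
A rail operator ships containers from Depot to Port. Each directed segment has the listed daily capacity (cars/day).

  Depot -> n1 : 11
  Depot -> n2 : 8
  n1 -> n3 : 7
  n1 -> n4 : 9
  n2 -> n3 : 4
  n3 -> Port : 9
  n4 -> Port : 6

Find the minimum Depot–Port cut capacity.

15

Augment Depot→n1→n3→Port: bottleneck 7, flow now 7.
Augment Depot→n1→n4→Port: bottleneck 4, flow now 11.
Augment Depot→n2→n3→Port: bottleneck 2, flow now 13.
Augment Depot→n2→n3→n1→n4→Port: bottleneck 2, flow now 15. (uses reverse residual edge)
No augmenting path remains; maximum flow = 15.
By max-flow min-cut, the minimum cut capacity equals the max flow.
In the residual graph, reachable from Depot: {Depot, n2}.
Min-cut edges: Depot→n1 (11), n2→n3 (4); capacity 11 + 4 = 15.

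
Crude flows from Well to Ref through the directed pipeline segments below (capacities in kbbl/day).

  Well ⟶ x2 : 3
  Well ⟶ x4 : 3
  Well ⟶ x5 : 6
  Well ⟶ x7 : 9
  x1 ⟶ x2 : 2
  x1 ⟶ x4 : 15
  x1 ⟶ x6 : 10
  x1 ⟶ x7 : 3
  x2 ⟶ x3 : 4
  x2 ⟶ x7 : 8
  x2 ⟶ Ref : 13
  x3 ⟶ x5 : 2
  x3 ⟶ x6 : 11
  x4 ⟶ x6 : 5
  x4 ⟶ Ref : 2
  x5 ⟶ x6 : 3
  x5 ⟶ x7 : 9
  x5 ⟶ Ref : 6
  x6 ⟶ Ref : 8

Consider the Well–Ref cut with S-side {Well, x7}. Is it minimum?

Given cut capacity: 3 + 3 + 6 = 12.
Augment Well→x2→Ref: bottleneck 3, flow now 3.
Augment Well→x4→Ref: bottleneck 2, flow now 5.
Augment Well→x5→Ref: bottleneck 6, flow now 11.
Augment Well→x4→x6→Ref: bottleneck 1, flow now 12.
No augmenting path remains; maximum flow = 12.
Cut capacity 12 equals the max flow, so it is a minimum cut.

Yes — it is a minimum cut (capacity 12).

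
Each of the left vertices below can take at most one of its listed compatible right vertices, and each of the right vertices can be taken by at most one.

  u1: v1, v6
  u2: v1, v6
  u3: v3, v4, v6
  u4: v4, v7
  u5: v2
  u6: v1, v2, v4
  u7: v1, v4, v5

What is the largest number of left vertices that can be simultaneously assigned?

Unit-capacity flow: source→left, listed edges, right→sink; max matching = max flow.
Augmenting path u1→v1 (+1); matched 1.
Augmenting path u2→v6 (+1); matched 2.
Augmenting path u3→v3 (+1); matched 3.
Augmenting path u4→v4 (+1); matched 4.
Augmenting path u5→v2 (+1); matched 5.
Augmenting path u7→v5 (+1); matched 6.
Augmenting path u6→v4→u4→v7 (+1); matched 7.
No augmenting path remains; maximum matching = 7.
König certificate: {u1, u2, u3, u4, u5, u6, u7} is a vertex cover of size 7 (every listed pair touches it), so no matching can be larger.

7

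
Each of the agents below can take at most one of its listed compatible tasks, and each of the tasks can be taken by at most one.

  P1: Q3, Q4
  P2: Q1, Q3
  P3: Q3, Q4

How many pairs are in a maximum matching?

Unit-capacity flow: source→left, listed edges, right→sink; max matching = max flow.
Augmenting path P1→Q3 (+1); matched 1.
Augmenting path P2→Q1 (+1); matched 2.
Augmenting path P3→Q4 (+1); matched 3.
No augmenting path remains; maximum matching = 3.
König certificate: {P1, P2, P3} is a vertex cover of size 3 (every listed pair touches it), so no matching can be larger.

3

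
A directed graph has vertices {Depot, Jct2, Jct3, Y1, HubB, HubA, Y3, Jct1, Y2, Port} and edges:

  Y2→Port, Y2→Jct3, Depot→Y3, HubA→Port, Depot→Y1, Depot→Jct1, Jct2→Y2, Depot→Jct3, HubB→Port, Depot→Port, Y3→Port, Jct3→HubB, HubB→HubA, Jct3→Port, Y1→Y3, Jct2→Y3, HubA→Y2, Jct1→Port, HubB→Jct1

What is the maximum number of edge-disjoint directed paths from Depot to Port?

4

Assign every edge capacity 1; by Menger, the answer equals the max flow.
Path Depot→Port (+1); total 1.
Path Depot→Jct3→Port (+1); total 2.
Path Depot→Y3→Port (+1); total 3.
Path Depot→Jct1→Port (+1); total 4.
No residual Depot→Port path; max flow = 4.
Certifying cut of size 4: {Depot→Jct1, Depot→Jct3, Depot→Port, Y3→Port}.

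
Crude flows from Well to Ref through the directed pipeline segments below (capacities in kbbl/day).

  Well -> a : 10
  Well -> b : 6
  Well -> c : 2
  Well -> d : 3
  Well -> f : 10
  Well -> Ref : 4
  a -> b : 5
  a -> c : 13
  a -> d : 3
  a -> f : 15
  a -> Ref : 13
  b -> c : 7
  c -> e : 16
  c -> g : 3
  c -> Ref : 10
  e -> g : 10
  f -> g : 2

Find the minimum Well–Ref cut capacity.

22

Augment Well→Ref: bottleneck 4, flow now 4.
Augment Well→a→Ref: bottleneck 10, flow now 14.
Augment Well→c→Ref: bottleneck 2, flow now 16.
Augment Well→b→c→Ref: bottleneck 6, flow now 22.
No augmenting path remains; maximum flow = 22.
By max-flow min-cut, the minimum cut capacity equals the max flow.
In the residual graph, reachable from Well: {Well, d, f, g}.
Min-cut edges: Well→a (10), Well→b (6), Well→c (2), Well→Ref (4); capacity 10 + 6 + 2 + 4 = 22.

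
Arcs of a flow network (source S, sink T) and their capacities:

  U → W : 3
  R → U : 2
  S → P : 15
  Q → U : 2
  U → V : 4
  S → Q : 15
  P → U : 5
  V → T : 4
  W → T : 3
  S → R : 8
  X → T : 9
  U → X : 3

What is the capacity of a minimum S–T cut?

Augment S→P→U→V→T: bottleneck 4, flow now 4.
Augment S→P→U→W→T: bottleneck 1, flow now 5.
Augment S→Q→U→W→T: bottleneck 2, flow now 7.
Augment S→R→U→X→T: bottleneck 2, flow now 9.
No augmenting path remains; maximum flow = 9.
By max-flow min-cut, the minimum cut capacity equals the max flow.
In the residual graph, reachable from S: {S, P, Q, R}.
Min-cut edges: P→U (5), Q→U (2), R→U (2); capacity 5 + 2 + 2 = 9.

9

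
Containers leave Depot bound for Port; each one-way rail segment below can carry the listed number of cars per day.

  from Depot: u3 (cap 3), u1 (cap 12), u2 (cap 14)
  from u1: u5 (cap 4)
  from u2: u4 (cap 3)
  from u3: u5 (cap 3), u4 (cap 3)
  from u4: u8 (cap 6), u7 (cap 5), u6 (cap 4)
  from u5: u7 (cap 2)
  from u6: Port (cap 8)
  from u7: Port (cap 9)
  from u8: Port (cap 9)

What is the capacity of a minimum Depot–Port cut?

Augment Depot→u1→u5→u7→Port: bottleneck 2, flow now 2.
Augment Depot→u2→u4→u6→Port: bottleneck 3, flow now 5.
Augment Depot→u3→u4→u6→Port: bottleneck 1, flow now 6.
Augment Depot→u3→u4→u7→Port: bottleneck 2, flow now 8.
No augmenting path remains; maximum flow = 8.
By max-flow min-cut, the minimum cut capacity equals the max flow.
In the residual graph, reachable from Depot: {Depot, u1, u2, u5}.
Min-cut edges: Depot→u3 (3), u2→u4 (3), u5→u7 (2); capacity 3 + 3 + 2 = 8.

8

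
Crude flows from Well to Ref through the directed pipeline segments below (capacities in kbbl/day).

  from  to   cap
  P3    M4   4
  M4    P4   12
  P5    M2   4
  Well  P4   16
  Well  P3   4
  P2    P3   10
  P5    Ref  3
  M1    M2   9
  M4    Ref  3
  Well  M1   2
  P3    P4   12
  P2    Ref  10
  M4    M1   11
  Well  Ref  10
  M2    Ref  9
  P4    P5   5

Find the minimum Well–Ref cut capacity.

21

Augment Well→Ref: bottleneck 10, flow now 10.
Augment Well→P3→M4→Ref: bottleneck 3, flow now 13.
Augment Well→P4→P5→Ref: bottleneck 3, flow now 16.
Augment Well→M1→M2→Ref: bottleneck 2, flow now 18.
Augment Well→P4→P5→M2→Ref: bottleneck 2, flow now 20.
Augment Well→P3→M4→M1→M2→Ref: bottleneck 1, flow now 21.
No augmenting path remains; maximum flow = 21.
By max-flow min-cut, the minimum cut capacity equals the max flow.
In the residual graph, reachable from Well: {Well, P4}.
Min-cut edges: Well→P3 (4), Well→M1 (2), Well→Ref (10), P4→P5 (5); capacity 4 + 2 + 10 + 5 = 21.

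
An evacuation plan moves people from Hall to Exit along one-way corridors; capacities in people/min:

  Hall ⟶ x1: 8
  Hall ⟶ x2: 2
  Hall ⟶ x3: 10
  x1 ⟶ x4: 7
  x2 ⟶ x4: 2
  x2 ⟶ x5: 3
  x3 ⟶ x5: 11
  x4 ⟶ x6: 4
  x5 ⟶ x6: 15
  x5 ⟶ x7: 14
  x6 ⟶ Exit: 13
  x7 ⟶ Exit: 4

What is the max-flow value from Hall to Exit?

16

Augment Hall→x1→x4→x6→Exit: bottleneck 4, flow now 4.
Augment Hall→x2→x5→x6→Exit: bottleneck 2, flow now 6.
Augment Hall→x3→x5→x6→Exit: bottleneck 7, flow now 13.
Augment Hall→x3→x5→x7→Exit: bottleneck 3, flow now 16.
No augmenting path remains; maximum flow = 16.
In the residual graph, reachable from Hall: {Hall, x1, x4}.
Min-cut edges: Hall→x2 (2), Hall→x3 (10), x4→x6 (4); capacity 2 + 10 + 4 = 16.
This cut is saturated, so no flow can exceed 16.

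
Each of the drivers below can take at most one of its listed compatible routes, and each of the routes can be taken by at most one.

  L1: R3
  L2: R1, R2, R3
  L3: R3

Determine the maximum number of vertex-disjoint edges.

Unit-capacity flow: source→left, listed edges, right→sink; max matching = max flow.
Augmenting path L1→R3 (+1); matched 1.
Augmenting path L2→R1 (+1); matched 2.
No augmenting path remains; maximum matching = 2.
König certificate: {L2, R3} is a vertex cover of size 2 (every listed pair touches it), so no matching can be larger.

2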